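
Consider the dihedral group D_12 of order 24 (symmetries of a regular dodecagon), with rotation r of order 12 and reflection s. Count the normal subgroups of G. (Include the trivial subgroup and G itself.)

G has 34 subgroups. Checking conjugation-invariance by order — order 1: 1/1 normal; order 2: 1/13 normal; order 3: 1/1 normal; order 4: 1/7 normal; order 6: 1/5 normal; order 8: 0/3 normal; order 12: 3/3 normal; order 24: 1/1 normal.
Total normal subgroups: 9.

9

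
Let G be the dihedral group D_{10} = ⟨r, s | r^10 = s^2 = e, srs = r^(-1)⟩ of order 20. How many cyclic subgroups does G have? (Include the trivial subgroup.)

A cyclic subgroup of order d is generated by each of its φ(d) elements of order d, so the cyclic subgroups of order d number (#elements of order d)/φ(d).
Cyclic subgroups by order — order 1: 1; order 2: 11; order 5: 1; order 10: 1.
Total: 14.

14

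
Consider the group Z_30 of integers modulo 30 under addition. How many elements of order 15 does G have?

8

In a cyclic group of order 30, the number of elements of order d (for d | 30) is φ(d).
φ(15) = 8.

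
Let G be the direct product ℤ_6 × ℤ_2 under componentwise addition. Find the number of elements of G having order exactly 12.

An element (a,b) has order lcm(ord(a), ord(b)); count pairs with lcm equal to 12.
Enumerating gives 0 such elements.

0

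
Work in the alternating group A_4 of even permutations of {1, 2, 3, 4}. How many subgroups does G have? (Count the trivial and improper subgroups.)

|G| = 12, so by Lagrange every subgroup order divides 12. Divisors: 1, 2, 3, 4, 6, 12.
Subgroups by order — order 1: 1; order 2: 3; order 3: 4; order 4: 1; order 6: 0; order 12: 1.
Total: 1 + 3 + 4 + 1 + 0 + 1 = 10.

10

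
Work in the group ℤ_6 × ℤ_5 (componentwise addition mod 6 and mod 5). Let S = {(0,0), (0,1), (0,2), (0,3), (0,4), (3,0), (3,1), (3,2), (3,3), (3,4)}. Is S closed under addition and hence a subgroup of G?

|S| = 10 divides |G| = 30, consistent with Lagrange.
S contains the identity, every element's inverse is in S, and S is closed under +: it is a subgroup.
In fact S = ⟨(3,4)⟩.

Yes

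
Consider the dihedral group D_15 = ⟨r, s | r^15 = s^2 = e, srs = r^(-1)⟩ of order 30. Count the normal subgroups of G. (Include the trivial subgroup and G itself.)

5

G has 28 subgroups. Checking conjugation-invariance by order — order 1: 1/1 normal; order 2: 0/15 normal; order 3: 1/1 normal; order 5: 1/1 normal; order 6: 0/5 normal; order 10: 0/3 normal; order 15: 1/1 normal; order 30: 1/1 normal.
Total normal subgroups: 5.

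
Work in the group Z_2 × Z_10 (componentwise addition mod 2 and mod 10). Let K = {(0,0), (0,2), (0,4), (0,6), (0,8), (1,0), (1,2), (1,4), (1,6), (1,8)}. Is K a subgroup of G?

|K| = 10 divides |G| = 20, consistent with Lagrange.
K contains the identity, every element's inverse is in K, and K is closed under +: it is a subgroup.
In fact K = ⟨(1,2)⟩.

Yes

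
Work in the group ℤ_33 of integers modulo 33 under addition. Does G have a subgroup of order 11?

Yes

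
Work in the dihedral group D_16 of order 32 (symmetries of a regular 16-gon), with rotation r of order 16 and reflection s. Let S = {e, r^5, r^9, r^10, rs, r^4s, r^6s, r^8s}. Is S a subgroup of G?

r^9 ∈ S but its inverse r^7 ∉ S, so S is not a subgroup.

No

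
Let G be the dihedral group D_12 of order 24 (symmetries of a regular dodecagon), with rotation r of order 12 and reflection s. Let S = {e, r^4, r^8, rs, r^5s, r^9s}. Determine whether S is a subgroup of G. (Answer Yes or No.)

|S| = 6 divides |G| = 24, consistent with Lagrange.
S contains the identity, every element's inverse is in S, and S is closed under ·: it is a subgroup.

Yes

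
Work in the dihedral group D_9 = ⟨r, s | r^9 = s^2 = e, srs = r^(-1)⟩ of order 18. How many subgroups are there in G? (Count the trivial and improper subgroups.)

16

|G| = 18, so by Lagrange every subgroup order divides 18. Divisors: 1, 2, 3, 6, 9, 18.
Subgroups by order — order 1: 1; order 2: 9; order 3: 1; order 6: 3; order 9: 1; order 18: 1.
Total: 1 + 9 + 1 + 3 + 1 + 1 = 16.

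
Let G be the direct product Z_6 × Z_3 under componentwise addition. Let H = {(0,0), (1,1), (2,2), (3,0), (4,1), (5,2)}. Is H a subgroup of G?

Yes

|H| = 6 divides |G| = 18, consistent with Lagrange.
H contains the identity, every element's inverse is in H, and H is closed under +: it is a subgroup.
In fact H = ⟨(5,2)⟩.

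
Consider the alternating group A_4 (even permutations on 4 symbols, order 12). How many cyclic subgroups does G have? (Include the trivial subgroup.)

8

A cyclic subgroup of order d is generated by each of its φ(d) elements of order d, so the cyclic subgroups of order d number (#elements of order d)/φ(d).
Cyclic subgroups by order — order 1: 1; order 2: 3; order 3: 4.
Total: 8.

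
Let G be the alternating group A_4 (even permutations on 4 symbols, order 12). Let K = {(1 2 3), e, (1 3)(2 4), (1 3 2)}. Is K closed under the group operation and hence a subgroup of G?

No

Closure fails: (1 3 2) ∘ (1 3)(2 4) = (1 2 4) ∉ K. So K is not a subgroup.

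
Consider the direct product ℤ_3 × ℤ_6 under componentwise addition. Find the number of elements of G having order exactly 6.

8

An element (a,b) has order lcm(ord(a), ord(b)); count pairs with lcm equal to 6.
Enumerating gives 8 such elements.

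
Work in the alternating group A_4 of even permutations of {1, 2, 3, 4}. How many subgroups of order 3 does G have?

|G| = 12 and 3 | 12, so subgroups of order 3 are possible by Lagrange.
The subgroups of order 3 are: {e, (1 2 3), (1 3 2)}; {e, (1 2 4), (1 4 2)}; {e, (1 3 4), (1 4 3)}; {e, (2 3 4), (2 4 3)}.
So G has 4 subgroups of order 3.

4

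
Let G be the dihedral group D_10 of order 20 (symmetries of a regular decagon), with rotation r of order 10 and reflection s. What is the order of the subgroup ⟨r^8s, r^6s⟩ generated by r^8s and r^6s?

|⟨r^8s⟩| = 2 and |⟨r^6s⟩| = 2, so |H| is a multiple of lcm(2, 2) = 2 and divides |G| = 20.
Closing under the operation: H = {e, r^2, r^4, r^6, r^8, s, r^2s, r^4s, r^6s, r^8s}, so |H| = 10.

10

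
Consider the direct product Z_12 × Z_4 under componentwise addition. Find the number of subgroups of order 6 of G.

3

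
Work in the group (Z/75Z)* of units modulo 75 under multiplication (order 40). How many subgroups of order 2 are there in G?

|G| = 40 and 2 | 40, so subgroups of order 2 are possible by Lagrange.
The subgroups of order 2 are: {1, 26}; {1, 49}; {1, 74}.
So G has 3 subgroups of order 2.

3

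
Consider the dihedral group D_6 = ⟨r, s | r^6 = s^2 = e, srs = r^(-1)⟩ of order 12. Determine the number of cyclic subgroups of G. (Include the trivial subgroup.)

Each element a generates a cyclic subgroup ⟨a⟩; distinct elements may generate the same one (a cyclic group of order d has φ(d) generators).
Cyclic subgroups by order — order 1: 1; order 2: 7; order 3: 1; order 6: 1.
Total: 10.

10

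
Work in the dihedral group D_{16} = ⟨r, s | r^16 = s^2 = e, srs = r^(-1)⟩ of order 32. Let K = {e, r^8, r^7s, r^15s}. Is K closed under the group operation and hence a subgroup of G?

Yes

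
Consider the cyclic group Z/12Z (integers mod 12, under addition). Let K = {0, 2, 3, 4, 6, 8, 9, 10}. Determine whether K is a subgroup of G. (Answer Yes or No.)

|K| = 8 does not divide |G| = 12, so by Lagrange K is not a subgroup.

No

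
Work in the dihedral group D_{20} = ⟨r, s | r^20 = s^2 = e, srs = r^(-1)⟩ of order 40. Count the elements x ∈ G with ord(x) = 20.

8

The elements of order 20 are: r, r^3, r^7, r^9, r^11, r^13, r^17, r^19.
That's 8.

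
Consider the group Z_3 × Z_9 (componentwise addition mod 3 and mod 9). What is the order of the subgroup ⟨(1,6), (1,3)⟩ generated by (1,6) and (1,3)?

9

|⟨(1,6)⟩| = 3 and |⟨(1,3)⟩| = 3, so |H| is a multiple of lcm(3, 3) = 3 and divides |G| = 27.
Closing under the operation: H = {(0,0), (0,3), (0,6), (1,0), (1,3), (1,6), (2,0), (2,3), (2,6)}, so |H| = 9.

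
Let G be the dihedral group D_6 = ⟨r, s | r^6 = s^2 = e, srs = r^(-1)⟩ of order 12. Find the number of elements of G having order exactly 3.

2

The elements of order 3 are: r^2, r^4.
That's 2.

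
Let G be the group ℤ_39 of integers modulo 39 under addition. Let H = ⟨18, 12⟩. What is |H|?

13

|⟨18⟩| = 13 and |⟨12⟩| = 13, so |H| is a multiple of lcm(13, 13) = 13 and divides |G| = 39.
Closing under the operation: H = {0, 3, 6, 9, 12, 15, 18, 21, 24, 27, 30, 33, 36}, so |H| = 13.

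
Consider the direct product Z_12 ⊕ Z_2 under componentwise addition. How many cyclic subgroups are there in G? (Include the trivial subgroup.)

Each element a generates a cyclic subgroup ⟨a⟩; distinct elements may generate the same one (a cyclic group of order d has φ(d) generators).
Cyclic subgroups by order — order 1: 1; order 2: 3; order 3: 1; order 4: 2; order 6: 3; order 12: 2.
Total: 12.

12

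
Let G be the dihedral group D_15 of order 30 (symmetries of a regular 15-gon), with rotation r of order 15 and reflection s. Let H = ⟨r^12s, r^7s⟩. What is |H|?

|⟨r^12s⟩| = 2 and |⟨r^7s⟩| = 2, so |H| is a multiple of lcm(2, 2) = 2 and divides |G| = 30.
Closing under the operation: H = {e, r^5, r^10, r^2s, r^7s, r^12s}, so |H| = 6.

6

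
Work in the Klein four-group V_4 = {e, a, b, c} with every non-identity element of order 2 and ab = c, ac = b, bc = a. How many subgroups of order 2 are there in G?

3

|G| = 4 and 2 | 4, so subgroups of order 2 are possible by Lagrange.
The subgroups of order 2 are: {e, a}; {e, b}; {e, c}.
So G has 3 subgroups of order 2.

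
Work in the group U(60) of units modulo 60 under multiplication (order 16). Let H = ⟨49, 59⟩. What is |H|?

|⟨49⟩| = 2 and |⟨59⟩| = 2, so |H| is a multiple of lcm(2, 2) = 2 and divides |G| = 16.
Closing under the operation: H = {1, 11, 49, 59}, so |H| = 4.

4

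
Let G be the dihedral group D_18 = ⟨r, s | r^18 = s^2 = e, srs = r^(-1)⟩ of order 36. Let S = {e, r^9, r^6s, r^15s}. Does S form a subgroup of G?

Yes

|S| = 4 divides |G| = 36, consistent with Lagrange.
S contains the identity, every element's inverse is in S, and S is closed under ·: it is a subgroup.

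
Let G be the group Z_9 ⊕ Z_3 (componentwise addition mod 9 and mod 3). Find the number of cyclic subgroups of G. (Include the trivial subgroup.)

Each element a generates a cyclic subgroup ⟨a⟩; distinct elements may generate the same one (a cyclic group of order d has φ(d) generators).
Cyclic subgroups by order — order 1: 1; order 3: 4; order 9: 3.
Total: 8.

8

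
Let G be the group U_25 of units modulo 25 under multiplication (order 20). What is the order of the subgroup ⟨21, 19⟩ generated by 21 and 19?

|⟨21⟩| = 5 and |⟨19⟩| = 10, so |H| is a multiple of lcm(5, 10) = 10 and divides |G| = 20.
Closing under the operation: H = {1, 4, 6, 9, 11, 14, 16, 19, 21, 24}, so |H| = 10.

10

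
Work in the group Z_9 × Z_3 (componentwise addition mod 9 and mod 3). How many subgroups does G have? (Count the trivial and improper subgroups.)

10

|G| = 27, so by Lagrange every subgroup order divides 27. Divisors: 1, 3, 9, 27.
Subgroups by order — order 1: 1; order 3: 4; order 9: 4; order 27: 1.
Total: 1 + 4 + 4 + 1 = 10.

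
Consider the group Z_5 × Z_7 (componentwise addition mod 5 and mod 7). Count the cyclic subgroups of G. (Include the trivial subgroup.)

4

Group the elements of G by the cyclic subgroup they generate; each cyclic subgroup of order d accounts for φ(d) elements.
Cyclic subgroups by order — order 1: 1; order 5: 1; order 7: 1; order 35: 1.
Total: 4.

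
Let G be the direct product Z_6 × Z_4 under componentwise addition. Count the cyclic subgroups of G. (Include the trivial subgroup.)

12

A cyclic subgroup of order d is generated by each of its φ(d) elements of order d, so the cyclic subgroups of order d number (#elements of order d)/φ(d).
Cyclic subgroups by order — order 1: 1; order 2: 3; order 3: 1; order 4: 2; order 6: 3; order 12: 2.
Total: 12.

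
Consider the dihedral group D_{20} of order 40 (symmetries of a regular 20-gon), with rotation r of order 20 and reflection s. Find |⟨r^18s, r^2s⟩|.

|⟨r^18s⟩| = 2 and |⟨r^2s⟩| = 2, so |H| is a multiple of lcm(2, 2) = 2 and divides |G| = 40.
Closing under the operation: H = {e, r^4, r^8, r^12, r^16, r^2s, r^6s, r^10s, r^14s, r^18s}, so |H| = 10.

10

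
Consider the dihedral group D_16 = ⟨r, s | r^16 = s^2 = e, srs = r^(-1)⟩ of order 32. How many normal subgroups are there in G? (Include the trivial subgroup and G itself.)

G has 36 subgroups. Checking conjugation-invariance by order — order 1: 1/1 normal; order 2: 1/17 normal; order 4: 1/9 normal; order 8: 1/5 normal; order 16: 3/3 normal; order 32: 1/1 normal.
Total normal subgroups: 8.

8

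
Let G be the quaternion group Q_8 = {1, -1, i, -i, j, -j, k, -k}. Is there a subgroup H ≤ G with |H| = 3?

No

3 does not divide |G| = 8, so by Lagrange no subgroup of order 3 exists.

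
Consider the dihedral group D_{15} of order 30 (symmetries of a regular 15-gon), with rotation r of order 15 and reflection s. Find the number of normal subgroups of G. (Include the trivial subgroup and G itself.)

5

G has 28 subgroups. Checking conjugation-invariance by order — order 1: 1/1 normal; order 2: 0/15 normal; order 3: 1/1 normal; order 5: 1/1 normal; order 6: 0/5 normal; order 10: 0/3 normal; order 15: 1/1 normal; order 30: 1/1 normal.
Total normal subgroups: 5.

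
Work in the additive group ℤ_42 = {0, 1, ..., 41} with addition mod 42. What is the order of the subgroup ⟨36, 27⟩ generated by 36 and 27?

|⟨36⟩| = 7 and |⟨27⟩| = 14, so |H| is a multiple of lcm(7, 14) = 14 and divides |G| = 42.
Closing under the operation: H = {0, 3, 6, 9, 12, 15, 18, 21, 24, 27, 30, 33, 36, 39}, so |H| = 14.

14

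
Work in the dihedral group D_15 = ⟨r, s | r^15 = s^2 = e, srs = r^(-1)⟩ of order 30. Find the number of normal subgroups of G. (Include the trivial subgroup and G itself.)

5

G has 28 subgroups. Checking conjugation-invariance by order — order 1: 1/1 normal; order 2: 0/15 normal; order 3: 1/1 normal; order 5: 1/1 normal; order 6: 0/5 normal; order 10: 0/3 normal; order 15: 1/1 normal; order 30: 1/1 normal.
Total normal subgroups: 5.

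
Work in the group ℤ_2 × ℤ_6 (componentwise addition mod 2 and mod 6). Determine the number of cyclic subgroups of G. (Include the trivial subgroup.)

8

Each element a generates a cyclic subgroup ⟨a⟩; distinct elements may generate the same one (a cyclic group of order d has φ(d) generators).
Cyclic subgroups by order — order 1: 1; order 2: 3; order 3: 1; order 6: 3.
Total: 8.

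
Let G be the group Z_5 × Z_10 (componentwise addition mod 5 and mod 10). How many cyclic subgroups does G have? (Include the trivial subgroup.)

14

Group the elements of G by the cyclic subgroup they generate; each cyclic subgroup of order d accounts for φ(d) elements.
Cyclic subgroups by order — order 1: 1; order 2: 1; order 5: 6; order 10: 6.
Total: 14.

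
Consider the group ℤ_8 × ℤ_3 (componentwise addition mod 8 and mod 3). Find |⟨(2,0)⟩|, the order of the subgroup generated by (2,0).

The order of (2,0) in Z_8 × Z_3 is lcm(ord(2) in Z_8, ord(0) in Z_3).
ord(2) = 4 and ord(0) = 1, so |⟨(2,0)⟩| = lcm(4, 1) = 4.

4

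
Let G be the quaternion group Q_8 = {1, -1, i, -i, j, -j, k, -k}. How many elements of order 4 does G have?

The elements of order 4 are: i, -i, j, -j, k, -k.
That's 6.

6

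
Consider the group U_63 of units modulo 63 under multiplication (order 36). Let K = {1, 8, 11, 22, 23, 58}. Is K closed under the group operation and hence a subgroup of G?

No

22 ∈ K but its inverse 43 ∉ K, so K is not a subgroup.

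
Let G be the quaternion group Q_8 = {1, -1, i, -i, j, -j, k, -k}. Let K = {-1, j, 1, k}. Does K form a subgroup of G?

k ∈ K but its inverse -k ∉ K, so K is not a subgroup.

No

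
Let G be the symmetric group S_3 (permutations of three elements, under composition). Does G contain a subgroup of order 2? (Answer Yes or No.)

2 | 6. A subgroup of order 2 is {e, (1 2)}.

Yes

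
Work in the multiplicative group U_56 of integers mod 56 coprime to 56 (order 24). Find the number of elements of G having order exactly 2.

7

The elements of order 2 are: 13, 15, 27, 29, 41, 43, 55.
That's 7.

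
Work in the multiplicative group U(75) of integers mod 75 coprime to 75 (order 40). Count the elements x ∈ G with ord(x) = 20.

Enumerating element orders in G gives 16 elements of order 20.

16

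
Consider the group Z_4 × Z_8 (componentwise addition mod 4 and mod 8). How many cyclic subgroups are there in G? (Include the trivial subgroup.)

14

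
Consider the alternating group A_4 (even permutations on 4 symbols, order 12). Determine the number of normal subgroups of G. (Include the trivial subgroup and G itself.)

3

G has 10 subgroups. Checking conjugation-invariance by order — order 1: 1/1 normal; order 2: 0/3 normal; order 3: 0/4 normal; order 4: 1/1 normal; order 12: 1/1 normal.
Total normal subgroups: 3.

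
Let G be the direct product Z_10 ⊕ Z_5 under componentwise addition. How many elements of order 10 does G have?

24

An element (a,b) has order lcm(ord(a), ord(b)); count pairs with lcm equal to 10.
Enumerating gives 24 such elements.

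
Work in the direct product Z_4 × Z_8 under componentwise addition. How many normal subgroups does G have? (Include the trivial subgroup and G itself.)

22

G is abelian, so every subgroup is normal.
G has 22 subgroups in total, hence 22 normal subgroups.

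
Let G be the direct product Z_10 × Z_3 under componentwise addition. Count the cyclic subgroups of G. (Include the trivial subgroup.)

A cyclic subgroup of order d is generated by each of its φ(d) elements of order d, so the cyclic subgroups of order d number (#elements of order d)/φ(d).
Cyclic subgroups by order — order 1: 1; order 2: 1; order 3: 1; order 5: 1; order 6: 1; order 10: 1; order 15: 1; order 30: 1.
Total: 8.

8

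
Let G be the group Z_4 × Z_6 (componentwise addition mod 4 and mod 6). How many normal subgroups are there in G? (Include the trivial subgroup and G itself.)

G is abelian, so every subgroup is normal.
G has 16 subgroups in total, hence 16 normal subgroups.

16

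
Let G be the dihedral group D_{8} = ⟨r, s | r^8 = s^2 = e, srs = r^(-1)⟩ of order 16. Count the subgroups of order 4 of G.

5

|G| = 16 and 4 | 16, so subgroups of order 4 are possible by Lagrange.
The subgroups of order 4 are: {e, r^2, r^4, r^6}; {e, r^4, r^2s, r^6s}; {e, r^4, r^3s, r^7s}; {e, r^4, s, r^4s}; … (5 in all).
So G has 5 subgroups of order 4.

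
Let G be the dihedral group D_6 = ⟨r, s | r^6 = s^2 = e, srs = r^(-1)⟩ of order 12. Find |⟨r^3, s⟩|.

|⟨r^3⟩| = 2 and |⟨s⟩| = 2, so |H| is a multiple of lcm(2, 2) = 2 and divides |G| = 12.
Closing under the operation: H = {e, r^3, s, r^3s}, so |H| = 4.

4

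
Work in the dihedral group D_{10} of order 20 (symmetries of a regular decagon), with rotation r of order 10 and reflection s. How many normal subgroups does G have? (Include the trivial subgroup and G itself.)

G has 22 subgroups. Checking conjugation-invariance by order — order 1: 1/1 normal; order 2: 1/11 normal; order 4: 0/5 normal; order 5: 1/1 normal; order 10: 3/3 normal; order 20: 1/1 normal.
Total normal subgroups: 7.

7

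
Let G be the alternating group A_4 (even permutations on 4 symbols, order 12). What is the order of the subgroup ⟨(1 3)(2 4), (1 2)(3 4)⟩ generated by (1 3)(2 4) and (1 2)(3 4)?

|⟨(1 3)(2 4)⟩| = 2 and |⟨(1 2)(3 4)⟩| = 2, so |H| is a multiple of lcm(2, 2) = 2 and divides |G| = 12.
Closing under the operation: H = {e, (1 2)(3 4), (1 3)(2 4), (1 4)(2 3)}, so |H| = 4.

4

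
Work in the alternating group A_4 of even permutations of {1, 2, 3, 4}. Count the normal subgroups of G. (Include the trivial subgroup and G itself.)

3

G has 10 subgroups. Checking conjugation-invariance by order — order 1: 1/1 normal; order 2: 0/3 normal; order 3: 0/4 normal; order 4: 1/1 normal; order 12: 1/1 normal.
Total normal subgroups: 3.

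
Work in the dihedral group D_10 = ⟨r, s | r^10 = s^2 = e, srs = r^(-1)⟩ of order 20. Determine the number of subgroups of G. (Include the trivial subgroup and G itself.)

|G| = 20, so by Lagrange every subgroup order divides 20. Divisors: 1, 2, 4, 5, 10, 20.
Subgroups by order — order 1: 1; order 2: 11; order 4: 5; order 5: 1; order 10: 3; order 20: 1.
Total: 1 + 11 + 5 + 1 + 3 + 1 = 22.

22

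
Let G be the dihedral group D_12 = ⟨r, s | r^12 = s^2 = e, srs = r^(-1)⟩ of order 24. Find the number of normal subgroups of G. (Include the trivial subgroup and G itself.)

9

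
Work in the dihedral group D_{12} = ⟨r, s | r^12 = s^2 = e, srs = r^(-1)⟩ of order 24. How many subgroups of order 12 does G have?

|G| = 24 and 12 | 24, so subgroups of order 12 are possible by Lagrange.
The subgroups of order 12 are: {e, r, r^2, r^3, r^4, r^5, r^6, r^7, r^8, r^9, r^10, r^11}; {e, r^2, r^4, r^6, r^8, r^10, s, r^2s, r^4s, r^6s, r^8s, r^10s}; {e, r^2, r^4, r^6, r^8, r^10, rs, r^3s, r^5s, r^7s, r^9s, r^11s}.
So G has 3 subgroups of order 12.

3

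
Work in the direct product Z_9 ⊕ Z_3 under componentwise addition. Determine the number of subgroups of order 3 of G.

|G| = 27 and 3 | 27, so subgroups of order 3 are possible by Lagrange.
The subgroups of order 3 are: {(0,0), (0,1), (0,2)}; {(0,0), (3,0), (6,0)}; {(0,0), (3,1), (6,2)}; {(0,0), (3,2), (6,1)}.
So G has 4 subgroups of order 3.

4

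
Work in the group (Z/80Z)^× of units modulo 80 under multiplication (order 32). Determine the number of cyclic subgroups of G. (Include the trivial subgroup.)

20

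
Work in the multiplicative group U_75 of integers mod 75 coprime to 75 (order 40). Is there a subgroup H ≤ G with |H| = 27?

27 does not divide |G| = 40, so by Lagrange no subgroup of order 27 exists.

No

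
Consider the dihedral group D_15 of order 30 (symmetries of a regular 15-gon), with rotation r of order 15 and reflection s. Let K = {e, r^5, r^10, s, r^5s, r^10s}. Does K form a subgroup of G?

Yes

|K| = 6 divides |G| = 30, consistent with Lagrange.
K contains the identity, every element's inverse is in K, and K is closed under ·: it is a subgroup.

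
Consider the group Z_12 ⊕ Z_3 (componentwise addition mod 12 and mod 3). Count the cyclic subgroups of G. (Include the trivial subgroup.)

15

Each element a generates a cyclic subgroup ⟨a⟩; distinct elements may generate the same one (a cyclic group of order d has φ(d) generators).
Cyclic subgroups by order — order 1: 1; order 2: 1; order 3: 4; order 4: 1; order 6: 4; order 12: 4.
Total: 15.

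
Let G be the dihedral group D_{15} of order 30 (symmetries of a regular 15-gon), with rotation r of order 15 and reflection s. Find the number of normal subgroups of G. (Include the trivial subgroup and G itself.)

5

G has 28 subgroups. Checking conjugation-invariance by order — order 1: 1/1 normal; order 2: 0/15 normal; order 3: 1/1 normal; order 5: 1/1 normal; order 6: 0/5 normal; order 10: 0/3 normal; order 15: 1/1 normal; order 30: 1/1 normal.
Total normal subgroups: 5.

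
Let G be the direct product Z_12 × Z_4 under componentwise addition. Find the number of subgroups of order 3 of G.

1

|G| = 48 and 3 | 48, so subgroups of order 3 are possible by Lagrange.
The subgroups of order 3 are: {(0,0), (4,0), (8,0)}.
So G has 1 subgroup of order 3.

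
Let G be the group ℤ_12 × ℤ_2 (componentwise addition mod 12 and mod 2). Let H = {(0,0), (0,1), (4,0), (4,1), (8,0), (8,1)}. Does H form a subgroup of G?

|H| = 6 divides |G| = 24, consistent with Lagrange.
H contains the identity, every element's inverse is in H, and H is closed under +: it is a subgroup.
In fact H = ⟨(4,1)⟩.

Yes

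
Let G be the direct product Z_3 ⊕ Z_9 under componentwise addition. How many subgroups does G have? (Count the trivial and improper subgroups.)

10

|G| = 27, so by Lagrange every subgroup order divides 27. Divisors: 1, 3, 9, 27.
Subgroups by order — order 1: 1; order 3: 4; order 9: 4; order 27: 1.
Total: 1 + 4 + 4 + 1 = 10.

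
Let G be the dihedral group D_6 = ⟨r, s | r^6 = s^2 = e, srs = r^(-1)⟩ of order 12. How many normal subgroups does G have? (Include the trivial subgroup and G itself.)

7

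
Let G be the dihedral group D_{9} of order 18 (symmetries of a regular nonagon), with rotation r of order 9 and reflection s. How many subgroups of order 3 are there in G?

1

|G| = 18 and 3 | 18, so subgroups of order 3 are possible by Lagrange.
The subgroups of order 3 are: {e, r^3, r^6}.
So G has 1 subgroup of order 3.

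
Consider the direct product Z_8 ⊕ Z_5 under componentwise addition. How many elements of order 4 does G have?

An element (a,b) has order lcm(ord(a), ord(b)); count pairs with lcm equal to 4.
Enumerating gives 2 such elements.

2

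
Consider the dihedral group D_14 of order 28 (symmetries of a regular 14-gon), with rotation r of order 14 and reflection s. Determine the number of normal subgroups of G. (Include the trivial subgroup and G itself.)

7

G has 28 subgroups. Checking conjugation-invariance by order — order 1: 1/1 normal; order 2: 1/15 normal; order 4: 0/7 normal; order 7: 1/1 normal; order 14: 3/3 normal; order 28: 1/1 normal.
Total normal subgroups: 7.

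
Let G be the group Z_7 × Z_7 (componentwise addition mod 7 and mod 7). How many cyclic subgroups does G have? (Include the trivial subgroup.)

9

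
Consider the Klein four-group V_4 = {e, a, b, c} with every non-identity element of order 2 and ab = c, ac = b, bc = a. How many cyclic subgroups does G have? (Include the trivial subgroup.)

A cyclic subgroup of order d is generated by each of its φ(d) elements of order d, so the cyclic subgroups of order d number (#elements of order d)/φ(d).
Cyclic subgroups by order — order 1: 1; order 2: 3.
Total: 4.

4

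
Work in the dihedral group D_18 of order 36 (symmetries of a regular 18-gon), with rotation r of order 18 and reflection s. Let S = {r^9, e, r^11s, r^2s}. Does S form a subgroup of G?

Yes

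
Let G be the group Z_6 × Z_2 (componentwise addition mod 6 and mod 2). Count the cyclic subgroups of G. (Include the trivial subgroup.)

A cyclic subgroup of order d is generated by each of its φ(d) elements of order d, so the cyclic subgroups of order d number (#elements of order d)/φ(d).
Cyclic subgroups by order — order 1: 1; order 2: 3; order 3: 1; order 6: 3.
Total: 8.

8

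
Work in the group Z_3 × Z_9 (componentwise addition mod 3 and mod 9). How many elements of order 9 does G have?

18

An element (a,b) has order lcm(ord(a), ord(b)); count pairs with lcm equal to 9.
Enumerating gives 18 such elements.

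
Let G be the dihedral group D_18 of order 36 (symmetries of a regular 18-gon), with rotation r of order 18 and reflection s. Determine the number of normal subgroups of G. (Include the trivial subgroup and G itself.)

9

G has 45 subgroups. Checking conjugation-invariance by order — order 1: 1/1 normal; order 2: 1/19 normal; order 3: 1/1 normal; order 4: 0/9 normal; order 6: 1/7 normal; order 9: 1/1 normal; order 12: 0/3 normal; order 18: 3/3 normal; order 36: 1/1 normal.
Total normal subgroups: 9.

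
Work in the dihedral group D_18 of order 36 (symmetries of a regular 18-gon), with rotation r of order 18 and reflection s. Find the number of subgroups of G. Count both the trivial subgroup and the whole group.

45

|G| = 36, so by Lagrange every subgroup order divides 36. Divisors: 1, 2, 3, 4, 6, 9, 12, 18, 36.
Subgroups by order — order 1: 1; order 2: 19; order 3: 1; order 4: 9; order 6: 7; order 9: 1; order 12: 3; order 18: 3; order 36: 1.
Total: 1 + 19 + 1 + 9 + 7 + 1 + 3 + 3 + 1 = 45.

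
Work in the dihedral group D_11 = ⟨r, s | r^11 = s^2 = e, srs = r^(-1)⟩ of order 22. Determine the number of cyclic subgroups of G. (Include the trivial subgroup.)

13

A cyclic subgroup of order d is generated by each of its φ(d) elements of order d, so the cyclic subgroups of order d number (#elements of order d)/φ(d).
Cyclic subgroups by order — order 1: 1; order 2: 11; order 11: 1.
Total: 13.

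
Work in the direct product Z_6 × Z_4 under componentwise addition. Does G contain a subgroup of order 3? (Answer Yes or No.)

3 | 24. A subgroup of order 3 is {(0,0), (2,0), (4,0)}.

Yes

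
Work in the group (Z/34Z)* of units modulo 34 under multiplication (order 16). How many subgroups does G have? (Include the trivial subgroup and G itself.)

|G| = 16, so by Lagrange every subgroup order divides 16. Divisors: 1, 2, 4, 8, 16.
Subgroups by order — order 1: 1; order 2: 1; order 4: 1; order 8: 1; order 16: 1.
Total: 1 + 1 + 1 + 1 + 1 = 5.

5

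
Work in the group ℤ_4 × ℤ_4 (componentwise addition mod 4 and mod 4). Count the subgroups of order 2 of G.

3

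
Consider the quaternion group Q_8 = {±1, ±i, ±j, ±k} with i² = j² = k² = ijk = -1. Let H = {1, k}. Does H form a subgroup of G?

No

k ∈ H but its inverse -k ∉ H, so H is not a subgroup.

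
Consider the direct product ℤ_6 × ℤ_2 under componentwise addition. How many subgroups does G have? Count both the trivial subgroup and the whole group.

|G| = 12, so by Lagrange every subgroup order divides 12. Divisors: 1, 2, 3, 4, 6, 12.
Subgroups by order — order 1: 1; order 2: 3; order 3: 1; order 4: 1; order 6: 3; order 12: 1.
Total: 1 + 3 + 1 + 1 + 3 + 1 = 10.

10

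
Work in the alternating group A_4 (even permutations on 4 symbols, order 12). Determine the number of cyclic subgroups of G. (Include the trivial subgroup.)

A cyclic subgroup of order d is generated by each of its φ(d) elements of order d, so the cyclic subgroups of order d number (#elements of order d)/φ(d).
Cyclic subgroups by order — order 1: 1; order 2: 3; order 3: 4.
Total: 8.

8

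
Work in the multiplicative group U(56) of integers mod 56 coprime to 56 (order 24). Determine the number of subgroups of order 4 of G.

7

|G| = 24 and 4 | 24, so subgroups of order 4 are possible by Lagrange.
The subgroups of order 4 are: {1, 13, 15, 27}; {1, 13, 29, 41}; {1, 13, 43, 55}; {1, 15, 29, 43}; … (7 in all).
So G has 7 subgroups of order 4.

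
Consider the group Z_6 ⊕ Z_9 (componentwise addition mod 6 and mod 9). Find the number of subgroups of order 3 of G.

4

|G| = 54 and 3 | 54, so subgroups of order 3 are possible by Lagrange.
The subgroups of order 3 are: {(0,0), (0,3), (0,6)}; {(0,0), (2,0), (4,0)}; {(0,0), (2,3), (4,6)}; {(0,0), (2,6), (4,3)}.
So G has 4 subgroups of order 3.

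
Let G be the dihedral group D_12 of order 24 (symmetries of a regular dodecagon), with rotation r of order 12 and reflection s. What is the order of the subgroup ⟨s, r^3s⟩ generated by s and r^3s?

|⟨s⟩| = 2 and |⟨r^3s⟩| = 2, so |H| is a multiple of lcm(2, 2) = 2 and divides |G| = 24.
Closing under the operation: H = {e, r^3, r^6, r^9, s, r^3s, r^6s, r^9s}, so |H| = 8.

8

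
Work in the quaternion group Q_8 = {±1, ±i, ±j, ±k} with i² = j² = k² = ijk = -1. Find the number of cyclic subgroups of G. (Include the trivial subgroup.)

Group the elements of G by the cyclic subgroup they generate; each cyclic subgroup of order d accounts for φ(d) elements.
Cyclic subgroups by order — order 1: 1; order 2: 1; order 4: 3.
Total: 5.

5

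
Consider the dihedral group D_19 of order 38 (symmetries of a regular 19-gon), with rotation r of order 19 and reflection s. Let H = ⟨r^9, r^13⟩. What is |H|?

19

|⟨r^9⟩| = 19 and |⟨r^13⟩| = 19, so |H| is a multiple of lcm(19, 19) = 19 and divides |G| = 38.
Closing under the operation: H = {e, r, r^2, r^3, r^4, r^5, r^6, r^7, r^8, r^9, r^10, r^11, r^12, r^13, r^14, r^15, r^16, r^17, r^18}, so |H| = 19.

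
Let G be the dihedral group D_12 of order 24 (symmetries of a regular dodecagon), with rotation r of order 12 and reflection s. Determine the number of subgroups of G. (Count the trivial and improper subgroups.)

34

|G| = 24, so by Lagrange every subgroup order divides 24. Divisors: 1, 2, 3, 4, 6, 8, 12, 24.
Subgroups by order — order 1: 1; order 2: 13; order 3: 1; order 4: 7; order 6: 5; order 8: 3; order 12: 3; order 24: 1.
Total: 1 + 13 + 1 + 7 + 5 + 3 + 3 + 1 = 34.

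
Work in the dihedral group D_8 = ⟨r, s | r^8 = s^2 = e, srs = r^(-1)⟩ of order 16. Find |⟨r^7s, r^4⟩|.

4

|⟨r^7s⟩| = 2 and |⟨r^4⟩| = 2, so |H| is a multiple of lcm(2, 2) = 2 and divides |G| = 16.
Closing under the operation: H = {e, r^4, r^3s, r^7s}, so |H| = 4.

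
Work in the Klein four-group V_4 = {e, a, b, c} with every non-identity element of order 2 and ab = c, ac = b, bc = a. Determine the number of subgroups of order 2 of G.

|G| = 4 and 2 | 4, so subgroups of order 2 are possible by Lagrange.
The subgroups of order 2 are: {e, a}; {e, b}; {e, c}.
So G has 3 subgroups of order 2.

3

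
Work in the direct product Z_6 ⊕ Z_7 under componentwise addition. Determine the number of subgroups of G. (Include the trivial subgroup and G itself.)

8

|G| = 42, so by Lagrange every subgroup order divides 42. Divisors: 1, 2, 3, 6, 7, 14, 21, 42.
Subgroups by order — order 1: 1; order 2: 1; order 3: 1; order 6: 1; order 7: 1; order 14: 1; order 21: 1; order 42: 1.
Total: 1 + 1 + 1 + 1 + 1 + 1 + 1 + 1 = 8.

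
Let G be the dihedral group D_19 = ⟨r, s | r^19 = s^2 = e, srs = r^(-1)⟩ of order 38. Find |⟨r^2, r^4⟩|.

|⟨r^2⟩| = 19 and |⟨r^4⟩| = 19, so |H| is a multiple of lcm(19, 19) = 19 and divides |G| = 38.
Closing under the operation: H = {e, r, r^2, r^3, r^4, r^5, r^6, r^7, r^8, r^9, r^10, r^11, r^12, r^13, r^14, r^15, r^16, r^17, r^18}, so |H| = 19.

19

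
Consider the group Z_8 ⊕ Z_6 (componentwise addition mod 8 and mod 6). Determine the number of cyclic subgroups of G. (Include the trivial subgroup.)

16

A cyclic subgroup of order d is generated by each of its φ(d) elements of order d, so the cyclic subgroups of order d number (#elements of order d)/φ(d).
Cyclic subgroups by order — order 1: 1; order 2: 3; order 3: 1; order 4: 2; order 6: 3; order 8: 2; order 12: 2; order 24: 2.
Total: 16.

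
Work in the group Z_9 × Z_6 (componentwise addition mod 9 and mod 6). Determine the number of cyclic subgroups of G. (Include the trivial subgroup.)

Each element a generates a cyclic subgroup ⟨a⟩; distinct elements may generate the same one (a cyclic group of order d has φ(d) generators).
Cyclic subgroups by order — order 1: 1; order 2: 1; order 3: 4; order 6: 4; order 9: 3; order 18: 3.
Total: 16.

16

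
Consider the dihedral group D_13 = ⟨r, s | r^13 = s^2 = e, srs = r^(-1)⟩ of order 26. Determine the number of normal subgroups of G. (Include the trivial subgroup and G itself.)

G has 16 subgroups. Checking conjugation-invariance by order — order 1: 1/1 normal; order 2: 0/13 normal; order 13: 1/1 normal; order 26: 1/1 normal.
Total normal subgroups: 3.

3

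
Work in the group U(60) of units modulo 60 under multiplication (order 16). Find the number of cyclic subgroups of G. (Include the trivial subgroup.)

12

Each element a generates a cyclic subgroup ⟨a⟩; distinct elements may generate the same one (a cyclic group of order d has φ(d) generators).
Cyclic subgroups by order — order 1: 1; order 2: 7; order 4: 4.
Total: 12.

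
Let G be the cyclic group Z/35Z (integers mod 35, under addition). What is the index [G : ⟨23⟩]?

1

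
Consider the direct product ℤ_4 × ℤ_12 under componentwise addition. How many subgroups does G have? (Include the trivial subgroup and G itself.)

|G| = 48, so by Lagrange every subgroup order divides 48. Divisors: 1, 2, 3, 4, 6, 8, 12, 16, 24, 48.
Subgroups by order — order 1: 1; order 2: 3; order 3: 1; order 4: 7; order 6: 3; order 8: 3; order 12: 7; order 16: 1; order 24: 3; order 48: 1.
Total: 1 + 3 + 1 + 7 + 3 + 3 + 7 + 1 + 3 + 1 = 30.

30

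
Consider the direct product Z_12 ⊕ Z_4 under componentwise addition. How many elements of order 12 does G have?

24

An element (a,b) has order lcm(ord(a), ord(b)); count pairs with lcm equal to 12.
Enumerating gives 24 such elements.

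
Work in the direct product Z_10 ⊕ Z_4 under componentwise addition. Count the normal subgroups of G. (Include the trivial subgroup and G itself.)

G is abelian, so every subgroup is normal.
G has 16 subgroups in total, hence 16 normal subgroups.

16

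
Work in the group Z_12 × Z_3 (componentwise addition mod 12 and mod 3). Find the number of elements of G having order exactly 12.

16

An element (a,b) has order lcm(ord(a), ord(b)); count pairs with lcm equal to 12.
Enumerating gives 16 such elements.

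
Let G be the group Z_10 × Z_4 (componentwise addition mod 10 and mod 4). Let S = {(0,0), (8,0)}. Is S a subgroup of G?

(8,0) ∈ S but its inverse (2,0) ∉ S, so S is not a subgroup.

No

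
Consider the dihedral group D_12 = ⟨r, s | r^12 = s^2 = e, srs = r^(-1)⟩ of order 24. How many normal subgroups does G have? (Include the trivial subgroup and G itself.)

G has 34 subgroups. Checking conjugation-invariance by order — order 1: 1/1 normal; order 2: 1/13 normal; order 3: 1/1 normal; order 4: 1/7 normal; order 6: 1/5 normal; order 8: 0/3 normal; order 12: 3/3 normal; order 24: 1/1 normal.
Total normal subgroups: 9.

9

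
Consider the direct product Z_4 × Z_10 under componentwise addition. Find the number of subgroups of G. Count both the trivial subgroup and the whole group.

16

|G| = 40, so by Lagrange every subgroup order divides 40. Divisors: 1, 2, 4, 5, 8, 10, 20, 40.
Subgroups by order — order 1: 1; order 2: 3; order 4: 3; order 5: 1; order 8: 1; order 10: 3; order 20: 3; order 40: 1.
Total: 1 + 3 + 3 + 1 + 1 + 3 + 3 + 1 = 16.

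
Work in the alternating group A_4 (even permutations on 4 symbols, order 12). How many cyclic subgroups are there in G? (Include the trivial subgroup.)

Each element a generates a cyclic subgroup ⟨a⟩; distinct elements may generate the same one (a cyclic group of order d has φ(d) generators).
Cyclic subgroups by order — order 1: 1; order 2: 3; order 3: 4.
Total: 8.

8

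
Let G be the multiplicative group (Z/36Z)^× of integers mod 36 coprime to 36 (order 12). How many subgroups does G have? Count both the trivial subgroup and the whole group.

|G| = 12, so by Lagrange every subgroup order divides 12. Divisors: 1, 2, 3, 4, 6, 12.
Subgroups by order — order 1: 1; order 2: 3; order 3: 1; order 4: 1; order 6: 3; order 12: 1.
Total: 1 + 3 + 1 + 1 + 3 + 1 = 10.

10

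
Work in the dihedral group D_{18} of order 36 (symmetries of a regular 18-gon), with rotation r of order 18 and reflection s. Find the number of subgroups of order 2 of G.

|G| = 36 and 2 | 36, so subgroups of order 2 are possible by Lagrange.
The subgroups of order 2 are: {e, r^10s}; {e, r^11s}; {e, r^12s}; {e, r^13s}; … (19 in all).
So G has 19 subgroups of order 2.

19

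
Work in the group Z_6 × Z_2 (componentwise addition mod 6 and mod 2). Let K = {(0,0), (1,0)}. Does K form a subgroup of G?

No

(1,0) ∈ K but its inverse (5,0) ∉ K, so K is not a subgroup.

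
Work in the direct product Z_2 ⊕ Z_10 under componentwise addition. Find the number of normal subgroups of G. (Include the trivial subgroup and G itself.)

G is abelian, so every subgroup is normal.
G has 10 subgroups in total, hence 10 normal subgroups.

10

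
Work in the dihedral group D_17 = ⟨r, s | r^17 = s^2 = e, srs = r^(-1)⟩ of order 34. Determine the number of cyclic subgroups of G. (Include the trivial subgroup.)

19

Group the elements of G by the cyclic subgroup they generate; each cyclic subgroup of order d accounts for φ(d) elements.
Cyclic subgroups by order — order 1: 1; order 2: 17; order 17: 1.
Total: 19.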